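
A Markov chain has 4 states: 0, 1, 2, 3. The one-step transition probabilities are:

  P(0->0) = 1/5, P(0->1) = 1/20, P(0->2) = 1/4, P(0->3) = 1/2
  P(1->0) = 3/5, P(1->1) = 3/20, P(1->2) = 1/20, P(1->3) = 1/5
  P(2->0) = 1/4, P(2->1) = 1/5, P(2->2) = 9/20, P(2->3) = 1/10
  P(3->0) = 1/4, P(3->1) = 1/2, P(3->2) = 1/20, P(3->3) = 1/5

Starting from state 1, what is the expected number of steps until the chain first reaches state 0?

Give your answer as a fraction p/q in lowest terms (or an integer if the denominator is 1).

Let h_i = expected steps to first reach 0 from state i.
Boundary: h_0 = 0.
First-step equations for the other states:
  h_1 = 1 + 3/5*h_0 + 3/20*h_1 + 1/20*h_2 + 1/5*h_3
  h_2 = 1 + 1/4*h_0 + 1/5*h_1 + 9/20*h_2 + 1/10*h_3
  h_3 = 1 + 1/4*h_0 + 1/2*h_1 + 1/20*h_2 + 1/5*h_3

Substituting h_0 = 0 and rearranging gives the linear system (I - Q) h = 1:
  [17/20, -1/20, -1/5] . (h_1, h_2, h_3) = 1
  [-1/5, 11/20, -1/10] . (h_1, h_2, h_3) = 1
  [-1/2, -1/20, 4/5] . (h_1, h_2, h_3) = 1

Solving yields:
  h_1 = 800/403
  h_2 = 1220/403
  h_3 = 1080/403

Starting state is 1, so the expected hitting time is h_1 = 800/403.

Answer: 800/403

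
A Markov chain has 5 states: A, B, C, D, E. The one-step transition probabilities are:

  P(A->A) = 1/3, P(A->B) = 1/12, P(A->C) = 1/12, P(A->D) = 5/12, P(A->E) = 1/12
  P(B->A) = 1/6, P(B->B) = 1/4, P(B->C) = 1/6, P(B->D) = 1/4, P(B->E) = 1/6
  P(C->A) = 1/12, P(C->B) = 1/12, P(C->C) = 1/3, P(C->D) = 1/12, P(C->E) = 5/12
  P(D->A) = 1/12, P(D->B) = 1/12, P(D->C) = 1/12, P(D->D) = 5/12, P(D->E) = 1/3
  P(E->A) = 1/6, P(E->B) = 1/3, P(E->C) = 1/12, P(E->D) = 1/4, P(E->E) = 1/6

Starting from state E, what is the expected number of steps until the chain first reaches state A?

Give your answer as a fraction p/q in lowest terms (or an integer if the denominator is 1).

Answer: 14328/1901

Derivation:
Let h_i = expected steps to first reach A from state i.
Boundary: h_A = 0.
First-step equations for the other states:
  h_B = 1 + 1/6*h_A + 1/4*h_B + 1/6*h_C + 1/4*h_D + 1/6*h_E
  h_C = 1 + 1/12*h_A + 1/12*h_B + 1/3*h_C + 1/12*h_D + 5/12*h_E
  h_D = 1 + 1/12*h_A + 1/12*h_B + 1/12*h_C + 5/12*h_D + 1/3*h_E
  h_E = 1 + 1/6*h_A + 1/3*h_B + 1/12*h_C + 1/4*h_D + 1/6*h_E

Substituting h_A = 0 and rearranging gives the linear system (I - Q) h = 1:
  [3/4, -1/6, -1/4, -1/6] . (h_B, h_C, h_D, h_E) = 1
  [-1/12, 2/3, -1/12, -5/12] . (h_B, h_C, h_D, h_E) = 1
  [-1/12, -1/12, 7/12, -1/3] . (h_B, h_C, h_D, h_E) = 1
  [-1/3, -1/12, -1/4, 5/6] . (h_B, h_C, h_D, h_E) = 1

Solving yields:
  h_B = 14424/1901
  h_C = 15576/1901
  h_D = 15732/1901
  h_E = 14328/1901

Starting state is E, so the expected hitting time is h_E = 14328/1901.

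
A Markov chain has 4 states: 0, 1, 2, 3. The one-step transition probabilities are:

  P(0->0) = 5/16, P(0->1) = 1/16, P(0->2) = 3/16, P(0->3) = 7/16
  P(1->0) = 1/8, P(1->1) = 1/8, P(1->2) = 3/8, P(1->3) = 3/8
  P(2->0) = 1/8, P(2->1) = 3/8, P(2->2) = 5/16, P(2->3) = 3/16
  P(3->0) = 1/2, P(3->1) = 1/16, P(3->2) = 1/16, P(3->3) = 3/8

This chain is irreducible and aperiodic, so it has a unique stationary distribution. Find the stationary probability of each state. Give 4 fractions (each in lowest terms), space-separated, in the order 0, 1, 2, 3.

Answer: 1018/3185 83/637 608/3185 88/245

Derivation:
The stationary distribution satisfies pi = pi * P, i.e.:
  pi_0 = 5/16*pi_0 + 1/8*pi_1 + 1/8*pi_2 + 1/2*pi_3
  pi_1 = 1/16*pi_0 + 1/8*pi_1 + 3/8*pi_2 + 1/16*pi_3
  pi_2 = 3/16*pi_0 + 3/8*pi_1 + 5/16*pi_2 + 1/16*pi_3
  pi_3 = 7/16*pi_0 + 3/8*pi_1 + 3/16*pi_2 + 3/8*pi_3
with normalization: pi_0 + pi_1 + pi_2 + pi_3 = 1.

Using the first 3 balance equations plus normalization, the linear system A*pi = b is:
  [-11/16, 1/8, 1/8, 1/2] . pi = 0
  [1/16, -7/8, 3/8, 1/16] . pi = 0
  [3/16, 3/8, -11/16, 1/16] . pi = 0
  [1, 1, 1, 1] . pi = 1

Solving yields:
  pi_0 = 1018/3185
  pi_1 = 83/637
  pi_2 = 608/3185
  pi_3 = 88/245

Verification (pi * P):
  1018/3185*5/16 + 83/637*1/8 + 608/3185*1/8 + 88/245*1/2 = 1018/3185 = pi_0  (ok)
  1018/3185*1/16 + 83/637*1/8 + 608/3185*3/8 + 88/245*1/16 = 83/637 = pi_1  (ok)
  1018/3185*3/16 + 83/637*3/8 + 608/3185*5/16 + 88/245*1/16 = 608/3185 = pi_2  (ok)
  1018/3185*7/16 + 83/637*3/8 + 608/3185*3/16 + 88/245*3/8 = 88/245 = pi_3  (ok)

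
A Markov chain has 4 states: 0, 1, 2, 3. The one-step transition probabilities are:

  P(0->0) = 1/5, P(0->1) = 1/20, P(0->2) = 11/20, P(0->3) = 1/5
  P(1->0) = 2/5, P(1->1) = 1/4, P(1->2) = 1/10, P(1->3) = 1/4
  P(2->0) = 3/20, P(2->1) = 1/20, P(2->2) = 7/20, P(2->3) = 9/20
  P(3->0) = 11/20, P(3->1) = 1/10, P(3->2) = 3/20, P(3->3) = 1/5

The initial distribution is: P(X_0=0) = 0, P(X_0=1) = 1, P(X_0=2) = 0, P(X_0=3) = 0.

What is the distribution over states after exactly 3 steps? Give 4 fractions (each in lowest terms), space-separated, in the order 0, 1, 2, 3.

Propagating the distribution step by step (d_{t+1} = d_t * P):
d_0 = (0=0, 1=1, 2=0, 3=0)
  d_1[0] = 0*1/5 + 1*2/5 + 0*3/20 + 0*11/20 = 2/5
  d_1[1] = 0*1/20 + 1*1/4 + 0*1/20 + 0*1/10 = 1/4
  d_1[2] = 0*11/20 + 1*1/10 + 0*7/20 + 0*3/20 = 1/10
  d_1[3] = 0*1/5 + 1*1/4 + 0*9/20 + 0*1/5 = 1/4
d_1 = (0=2/5, 1=1/4, 2=1/10, 3=1/4)
  d_2[0] = 2/5*1/5 + 1/4*2/5 + 1/10*3/20 + 1/4*11/20 = 133/400
  d_2[1] = 2/5*1/20 + 1/4*1/4 + 1/10*1/20 + 1/4*1/10 = 9/80
  d_2[2] = 2/5*11/20 + 1/4*1/10 + 1/10*7/20 + 1/4*3/20 = 127/400
  d_2[3] = 2/5*1/5 + 1/4*1/4 + 1/10*9/20 + 1/4*1/5 = 19/80
d_2 = (0=133/400, 1=9/80, 2=127/400, 3=19/80)
  d_3[0] = 133/400*1/5 + 9/80*2/5 + 127/400*3/20 + 19/80*11/20 = 1159/4000
  d_3[1] = 133/400*1/20 + 9/80*1/4 + 127/400*1/20 + 19/80*1/10 = 27/320
  d_3[2] = 133/400*11/20 + 9/80*1/10 + 127/400*7/20 + 19/80*3/20 = 2727/8000
  d_3[3] = 133/400*1/5 + 9/80*1/4 + 127/400*9/20 + 19/80*1/5 = 57/200
d_3 = (0=1159/4000, 1=27/320, 2=2727/8000, 3=57/200)

Answer: 1159/4000 27/320 2727/8000 57/200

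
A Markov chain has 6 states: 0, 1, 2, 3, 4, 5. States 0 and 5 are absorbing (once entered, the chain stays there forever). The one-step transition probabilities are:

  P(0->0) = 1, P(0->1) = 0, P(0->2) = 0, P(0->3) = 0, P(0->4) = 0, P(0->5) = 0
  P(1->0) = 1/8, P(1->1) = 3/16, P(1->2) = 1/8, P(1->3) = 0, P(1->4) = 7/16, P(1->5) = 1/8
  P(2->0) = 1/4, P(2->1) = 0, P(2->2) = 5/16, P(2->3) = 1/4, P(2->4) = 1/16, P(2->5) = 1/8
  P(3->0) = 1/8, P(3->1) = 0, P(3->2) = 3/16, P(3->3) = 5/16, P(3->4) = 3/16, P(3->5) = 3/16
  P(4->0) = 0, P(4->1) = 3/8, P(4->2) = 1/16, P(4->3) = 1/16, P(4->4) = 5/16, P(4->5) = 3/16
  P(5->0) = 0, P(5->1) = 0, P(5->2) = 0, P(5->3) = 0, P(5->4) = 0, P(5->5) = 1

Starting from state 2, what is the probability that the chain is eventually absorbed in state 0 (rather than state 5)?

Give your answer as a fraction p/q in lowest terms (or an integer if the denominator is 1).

Answer: 2699/4983

Derivation:
Let a_i = P(absorbed in 0 | start in state i).
Boundary conditions: a_0 = 1, a_5 = 0.
For each transient state i, a_i = sum_j P(i->j) * a_j:
  a_1 = 1/8*a_0 + 3/16*a_1 + 1/8*a_2 + 0*a_3 + 7/16*a_4 + 1/8*a_5
  a_2 = 1/4*a_0 + 0*a_1 + 5/16*a_2 + 1/4*a_3 + 1/16*a_4 + 1/8*a_5
  a_3 = 1/8*a_0 + 0*a_1 + 3/16*a_2 + 5/16*a_3 + 3/16*a_4 + 3/16*a_5
  a_4 = 0*a_0 + 3/8*a_1 + 1/16*a_2 + 1/16*a_3 + 5/16*a_4 + 3/16*a_5

Substituting a_0 = 1 and a_5 = 0, rearrange to (I - Q) a = r where r[i] = P(i -> 0):
  [13/16, -1/8, 0, -7/16] . (a_1, a_2, a_3, a_4) = 1/8
  [0, 11/16, -1/4, -1/16] . (a_1, a_2, a_3, a_4) = 1/4
  [0, -3/16, 11/16, -3/16] . (a_1, a_2, a_3, a_4) = 1/8
  [-3/8, -1/16, -1/16, 11/16] . (a_1, a_2, a_3, a_4) = 0

Solving yields:
  a_1 = 2003/4983
  a_2 = 2699/4983
  a_3 = 686/1661
  a_4 = 1525/4983

Starting state is 2, so the absorption probability is a_2 = 2699/4983.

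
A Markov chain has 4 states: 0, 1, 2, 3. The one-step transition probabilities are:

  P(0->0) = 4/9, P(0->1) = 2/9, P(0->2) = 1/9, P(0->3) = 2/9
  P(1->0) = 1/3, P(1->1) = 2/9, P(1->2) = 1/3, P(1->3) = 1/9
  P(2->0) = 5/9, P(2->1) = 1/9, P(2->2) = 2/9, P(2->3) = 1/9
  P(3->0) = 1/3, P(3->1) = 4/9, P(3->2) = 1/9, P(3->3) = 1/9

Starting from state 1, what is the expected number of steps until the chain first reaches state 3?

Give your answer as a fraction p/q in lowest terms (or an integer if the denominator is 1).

Let h_i = expected steps to first reach 3 from state i.
Boundary: h_3 = 0.
First-step equations for the other states:
  h_0 = 1 + 4/9*h_0 + 2/9*h_1 + 1/9*h_2 + 2/9*h_3
  h_1 = 1 + 1/3*h_0 + 2/9*h_1 + 1/3*h_2 + 1/9*h_3
  h_2 = 1 + 5/9*h_0 + 1/9*h_1 + 2/9*h_2 + 1/9*h_3

Substituting h_3 = 0 and rearranging gives the linear system (I - Q) h = 1:
  [5/9, -2/9, -1/9] . (h_0, h_1, h_2) = 1
  [-1/3, 7/9, -1/3] . (h_0, h_1, h_2) = 1
  [-5/9, -1/9, 7/9] . (h_0, h_1, h_2) = 1

Solving yields:
  h_0 = 111/20
  h_1 = 63/10
  h_2 = 123/20

Starting state is 1, so the expected hitting time is h_1 = 63/10.

Answer: 63/10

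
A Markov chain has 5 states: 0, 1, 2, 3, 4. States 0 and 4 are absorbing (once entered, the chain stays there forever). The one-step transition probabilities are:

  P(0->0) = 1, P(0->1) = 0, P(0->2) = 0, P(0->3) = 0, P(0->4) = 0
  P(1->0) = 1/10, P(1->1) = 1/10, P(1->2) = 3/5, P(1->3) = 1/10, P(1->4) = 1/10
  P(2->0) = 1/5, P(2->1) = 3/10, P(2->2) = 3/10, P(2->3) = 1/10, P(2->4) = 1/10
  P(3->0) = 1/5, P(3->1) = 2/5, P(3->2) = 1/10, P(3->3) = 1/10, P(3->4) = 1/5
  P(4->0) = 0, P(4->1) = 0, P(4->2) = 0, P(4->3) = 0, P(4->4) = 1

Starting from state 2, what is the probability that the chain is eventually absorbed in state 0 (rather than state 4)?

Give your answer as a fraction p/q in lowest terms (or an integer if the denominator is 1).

Answer: 19/31

Derivation:
Let a_i = P(absorbed in 0 | start in state i).
Boundary conditions: a_0 = 1, a_4 = 0.
For each transient state i, a_i = sum_j P(i->j) * a_j:
  a_1 = 1/10*a_0 + 1/10*a_1 + 3/5*a_2 + 1/10*a_3 + 1/10*a_4
  a_2 = 1/5*a_0 + 3/10*a_1 + 3/10*a_2 + 1/10*a_3 + 1/10*a_4
  a_3 = 1/5*a_0 + 2/5*a_1 + 1/10*a_2 + 1/10*a_3 + 1/5*a_4

Substituting a_0 = 1 and a_4 = 0, rearrange to (I - Q) a = r where r[i] = P(i -> 0):
  [9/10, -3/5, -1/10] . (a_1, a_2, a_3) = 1/10
  [-3/10, 7/10, -1/10] . (a_1, a_2, a_3) = 1/5
  [-2/5, -1/10, 9/10] . (a_1, a_2, a_3) = 1/5

Solving yields:
  a_1 = 18/31
  a_2 = 19/31
  a_3 = 17/31

Starting state is 2, so the absorption probability is a_2 = 19/31.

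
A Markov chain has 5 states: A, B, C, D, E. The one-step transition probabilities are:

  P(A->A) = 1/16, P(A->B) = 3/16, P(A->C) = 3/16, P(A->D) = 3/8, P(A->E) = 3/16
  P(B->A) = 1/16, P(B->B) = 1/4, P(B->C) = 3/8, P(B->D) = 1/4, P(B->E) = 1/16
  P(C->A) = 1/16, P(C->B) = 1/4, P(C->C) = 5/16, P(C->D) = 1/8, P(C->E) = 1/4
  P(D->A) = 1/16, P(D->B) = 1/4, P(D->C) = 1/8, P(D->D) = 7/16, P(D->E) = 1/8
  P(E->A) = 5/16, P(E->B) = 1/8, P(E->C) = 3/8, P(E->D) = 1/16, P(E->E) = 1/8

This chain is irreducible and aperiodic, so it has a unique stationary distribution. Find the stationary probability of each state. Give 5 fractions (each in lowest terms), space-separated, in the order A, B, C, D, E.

Answer: 503/5006 1125/5006 1389/5006 2457/10012 1521/10012

Derivation:
The stationary distribution satisfies pi = pi * P, i.e.:
  pi_A = 1/16*pi_A + 1/16*pi_B + 1/16*pi_C + 1/16*pi_D + 5/16*pi_E
  pi_B = 3/16*pi_A + 1/4*pi_B + 1/4*pi_C + 1/4*pi_D + 1/8*pi_E
  pi_C = 3/16*pi_A + 3/8*pi_B + 5/16*pi_C + 1/8*pi_D + 3/8*pi_E
  pi_D = 3/8*pi_A + 1/4*pi_B + 1/8*pi_C + 7/16*pi_D + 1/16*pi_E
  pi_E = 3/16*pi_A + 1/16*pi_B + 1/4*pi_C + 1/8*pi_D + 1/8*pi_E
with normalization: pi_A + pi_B + pi_C + pi_D + pi_E = 1.

Using the first 4 balance equations plus normalization, the linear system A*pi = b is:
  [-15/16, 1/16, 1/16, 1/16, 5/16] . pi = 0
  [3/16, -3/4, 1/4, 1/4, 1/8] . pi = 0
  [3/16, 3/8, -11/16, 1/8, 3/8] . pi = 0
  [3/8, 1/4, 1/8, -9/16, 1/16] . pi = 0
  [1, 1, 1, 1, 1] . pi = 1

Solving yields:
  pi_A = 503/5006
  pi_B = 1125/5006
  pi_C = 1389/5006
  pi_D = 2457/10012
  pi_E = 1521/10012

Verification (pi * P):
  503/5006*1/16 + 1125/5006*1/16 + 1389/5006*1/16 + 2457/10012*1/16 + 1521/10012*5/16 = 503/5006 = pi_A  (ok)
  503/5006*3/16 + 1125/5006*1/4 + 1389/5006*1/4 + 2457/10012*1/4 + 1521/10012*1/8 = 1125/5006 = pi_B  (ok)
  503/5006*3/16 + 1125/5006*3/8 + 1389/5006*5/16 + 2457/10012*1/8 + 1521/10012*3/8 = 1389/5006 = pi_C  (ok)
  503/5006*3/8 + 1125/5006*1/4 + 1389/5006*1/8 + 2457/10012*7/16 + 1521/10012*1/16 = 2457/10012 = pi_D  (ok)
  503/5006*3/16 + 1125/5006*1/16 + 1389/5006*1/4 + 2457/10012*1/8 + 1521/10012*1/8 = 1521/10012 = pi_E  (ok)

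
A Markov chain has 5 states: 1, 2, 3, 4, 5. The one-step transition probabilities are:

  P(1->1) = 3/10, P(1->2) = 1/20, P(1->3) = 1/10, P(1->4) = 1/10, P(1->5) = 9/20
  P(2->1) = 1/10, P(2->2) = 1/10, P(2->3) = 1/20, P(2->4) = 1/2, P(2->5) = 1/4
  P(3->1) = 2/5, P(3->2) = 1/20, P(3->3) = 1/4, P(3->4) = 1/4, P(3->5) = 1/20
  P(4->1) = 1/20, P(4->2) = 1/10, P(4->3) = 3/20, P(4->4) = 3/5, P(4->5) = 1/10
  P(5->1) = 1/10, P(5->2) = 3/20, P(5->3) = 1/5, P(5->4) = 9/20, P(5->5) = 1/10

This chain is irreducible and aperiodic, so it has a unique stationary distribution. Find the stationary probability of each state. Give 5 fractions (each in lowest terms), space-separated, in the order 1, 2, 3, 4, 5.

Answer: 16650/106291 9819/106291 16649/106291 46076/106291 17097/106291

Derivation:
The stationary distribution satisfies pi = pi * P, i.e.:
  pi_1 = 3/10*pi_1 + 1/10*pi_2 + 2/5*pi_3 + 1/20*pi_4 + 1/10*pi_5
  pi_2 = 1/20*pi_1 + 1/10*pi_2 + 1/20*pi_3 + 1/10*pi_4 + 3/20*pi_5
  pi_3 = 1/10*pi_1 + 1/20*pi_2 + 1/4*pi_3 + 3/20*pi_4 + 1/5*pi_5
  pi_4 = 1/10*pi_1 + 1/2*pi_2 + 1/4*pi_3 + 3/5*pi_4 + 9/20*pi_5
  pi_5 = 9/20*pi_1 + 1/4*pi_2 + 1/20*pi_3 + 1/10*pi_4 + 1/10*pi_5
with normalization: pi_1 + pi_2 + pi_3 + pi_4 + pi_5 = 1.

Using the first 4 balance equations plus normalization, the linear system A*pi = b is:
  [-7/10, 1/10, 2/5, 1/20, 1/10] . pi = 0
  [1/20, -9/10, 1/20, 1/10, 3/20] . pi = 0
  [1/10, 1/20, -3/4, 3/20, 1/5] . pi = 0
  [1/10, 1/2, 1/4, -2/5, 9/20] . pi = 0
  [1, 1, 1, 1, 1] . pi = 1

Solving yields:
  pi_1 = 16650/106291
  pi_2 = 9819/106291
  pi_3 = 16649/106291
  pi_4 = 46076/106291
  pi_5 = 17097/106291

Verification (pi * P):
  16650/106291*3/10 + 9819/106291*1/10 + 16649/106291*2/5 + 46076/106291*1/20 + 17097/106291*1/10 = 16650/106291 = pi_1  (ok)
  16650/106291*1/20 + 9819/106291*1/10 + 16649/106291*1/20 + 46076/106291*1/10 + 17097/106291*3/20 = 9819/106291 = pi_2  (ok)
  16650/106291*1/10 + 9819/106291*1/20 + 16649/106291*1/4 + 46076/106291*3/20 + 17097/106291*1/5 = 16649/106291 = pi_3  (ok)
  16650/106291*1/10 + 9819/106291*1/2 + 16649/106291*1/4 + 46076/106291*3/5 + 17097/106291*9/20 = 46076/106291 = pi_4  (ok)
  16650/106291*9/20 + 9819/106291*1/4 + 16649/106291*1/20 + 46076/106291*1/10 + 17097/106291*1/10 = 17097/106291 = pi_5  (ok)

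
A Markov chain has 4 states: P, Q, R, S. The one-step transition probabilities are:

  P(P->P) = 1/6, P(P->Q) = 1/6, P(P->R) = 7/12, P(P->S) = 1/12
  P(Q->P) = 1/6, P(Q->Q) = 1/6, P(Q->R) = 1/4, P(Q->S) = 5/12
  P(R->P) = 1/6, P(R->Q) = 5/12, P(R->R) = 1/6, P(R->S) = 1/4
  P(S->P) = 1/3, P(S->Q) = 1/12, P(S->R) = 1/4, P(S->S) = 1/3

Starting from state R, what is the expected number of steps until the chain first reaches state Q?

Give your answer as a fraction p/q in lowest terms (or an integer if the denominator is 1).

Let h_i = expected steps to first reach Q from state i.
Boundary: h_Q = 0.
First-step equations for the other states:
  h_P = 1 + 1/6*h_P + 1/6*h_Q + 7/12*h_R + 1/12*h_S
  h_R = 1 + 1/6*h_P + 5/12*h_Q + 1/6*h_R + 1/4*h_S
  h_S = 1 + 1/3*h_P + 1/12*h_Q + 1/4*h_R + 1/3*h_S

Substituting h_Q = 0 and rearranging gives the linear system (I - Q) h = 1:
  [5/6, -7/12, -1/12] . (h_P, h_R, h_S) = 1
  [-1/6, 5/6, -1/4] . (h_P, h_R, h_S) = 1
  [-1/3, -1/4, 2/3] . (h_P, h_R, h_S) = 1

Solving yields:
  h_P = 161/39
  h_R = 136/39
  h_S = 190/39

Starting state is R, so the expected hitting time is h_R = 136/39.

Answer: 136/39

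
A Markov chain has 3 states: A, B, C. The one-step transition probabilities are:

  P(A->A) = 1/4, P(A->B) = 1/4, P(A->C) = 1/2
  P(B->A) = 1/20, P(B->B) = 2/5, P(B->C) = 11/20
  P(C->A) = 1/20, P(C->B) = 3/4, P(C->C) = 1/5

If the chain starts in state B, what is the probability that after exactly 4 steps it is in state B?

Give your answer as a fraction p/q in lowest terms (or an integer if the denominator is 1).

Computing P^4 by repeated multiplication:
P^1 =
  A: [1/4, 1/4, 1/2]
  B: [1/20, 2/5, 11/20]
  C: [1/20, 3/4, 1/5]
P^2 =
  A: [1/10, 43/80, 29/80]
  B: [3/50, 117/200, 71/200]
  C: [3/50, 37/80, 191/400]
P^3 =
  A: [7/100, 819/1600, 669/1600]
  B: [31/500, 2061/4000, 1691/4000]
  C: [31/500, 893/1600, 3039/8000]
P^4 =
  A: [8/125, 17147/32000, 2561/6400]
  B: [39/625, 43093/80000, 6383/16000]
  C: [39/625, 16757/32000, 66231/160000]

(P^4)[B -> B] = 43093/80000

Answer: 43093/80000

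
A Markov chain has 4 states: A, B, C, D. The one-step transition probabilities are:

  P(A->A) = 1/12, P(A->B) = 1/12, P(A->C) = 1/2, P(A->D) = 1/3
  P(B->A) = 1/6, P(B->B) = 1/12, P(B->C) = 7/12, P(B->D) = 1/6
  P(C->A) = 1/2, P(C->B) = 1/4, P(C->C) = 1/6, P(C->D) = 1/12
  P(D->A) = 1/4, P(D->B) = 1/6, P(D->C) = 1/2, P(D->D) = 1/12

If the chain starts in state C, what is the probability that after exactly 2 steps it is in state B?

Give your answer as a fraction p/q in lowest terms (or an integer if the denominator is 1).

Computing P^2 by repeated multiplication:
P^1 =
  A: [1/12, 1/12, 1/2, 1/3]
  B: [1/6, 1/12, 7/12, 1/6]
  C: [1/2, 1/4, 1/6, 1/12]
  D: [1/4, 1/6, 1/2, 1/12]
P^2 =
  A: [17/48, 7/36, 49/144, 1/9]
  B: [13/36, 7/36, 5/16, 19/144]
  C: [3/16, 17/144, 67/144, 11/48]
  D: [23/72, 25/144, 25/72, 23/144]

(P^2)[C -> B] = 17/144

Answer: 17/144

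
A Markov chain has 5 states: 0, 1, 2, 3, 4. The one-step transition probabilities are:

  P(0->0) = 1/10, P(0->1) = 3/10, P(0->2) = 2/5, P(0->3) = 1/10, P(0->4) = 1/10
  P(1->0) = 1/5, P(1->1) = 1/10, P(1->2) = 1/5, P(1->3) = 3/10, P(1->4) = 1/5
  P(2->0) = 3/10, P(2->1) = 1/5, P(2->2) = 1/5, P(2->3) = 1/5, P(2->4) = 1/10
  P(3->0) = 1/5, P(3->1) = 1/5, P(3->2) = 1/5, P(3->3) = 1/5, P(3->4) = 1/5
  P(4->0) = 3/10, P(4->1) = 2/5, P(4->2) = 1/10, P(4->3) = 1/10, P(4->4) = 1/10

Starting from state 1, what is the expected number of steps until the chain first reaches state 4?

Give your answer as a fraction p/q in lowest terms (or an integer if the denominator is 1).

Let h_i = expected steps to first reach 4 from state i.
Boundary: h_4 = 0.
First-step equations for the other states:
  h_0 = 1 + 1/10*h_0 + 3/10*h_1 + 2/5*h_2 + 1/10*h_3 + 1/10*h_4
  h_1 = 1 + 1/5*h_0 + 1/10*h_1 + 1/5*h_2 + 3/10*h_3 + 1/5*h_4
  h_2 = 1 + 3/10*h_0 + 1/5*h_1 + 1/5*h_2 + 1/5*h_3 + 1/10*h_4
  h_3 = 1 + 1/5*h_0 + 1/5*h_1 + 1/5*h_2 + 1/5*h_3 + 1/5*h_4

Substituting h_4 = 0 and rearranging gives the linear system (I - Q) h = 1:
  [9/10, -3/10, -2/5, -1/10] . (h_0, h_1, h_2, h_3) = 1
  [-1/5, 9/10, -1/5, -3/10] . (h_0, h_1, h_2, h_3) = 1
  [-3/10, -1/5, 4/5, -1/5] . (h_0, h_1, h_2, h_3) = 1
  [-1/5, -1/5, -1/5, 4/5] . (h_0, h_1, h_2, h_3) = 1

Solving yields:
  h_0 = 50/7
  h_1 = 45/7
  h_2 = 50/7
  h_3 = 45/7

Starting state is 1, so the expected hitting time is h_1 = 45/7.

Answer: 45/7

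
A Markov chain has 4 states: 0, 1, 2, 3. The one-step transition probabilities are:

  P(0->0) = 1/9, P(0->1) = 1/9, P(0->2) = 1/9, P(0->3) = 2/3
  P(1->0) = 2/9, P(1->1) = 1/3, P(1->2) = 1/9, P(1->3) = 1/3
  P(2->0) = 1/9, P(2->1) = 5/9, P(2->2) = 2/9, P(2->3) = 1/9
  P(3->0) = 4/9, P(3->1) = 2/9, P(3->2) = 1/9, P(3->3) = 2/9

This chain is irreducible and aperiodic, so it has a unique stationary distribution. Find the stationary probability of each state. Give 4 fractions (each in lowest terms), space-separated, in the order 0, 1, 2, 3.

Answer: 97/376 199/752 1/8 265/752

Derivation:
The stationary distribution satisfies pi = pi * P, i.e.:
  pi_0 = 1/9*pi_0 + 2/9*pi_1 + 1/9*pi_2 + 4/9*pi_3
  pi_1 = 1/9*pi_0 + 1/3*pi_1 + 5/9*pi_2 + 2/9*pi_3
  pi_2 = 1/9*pi_0 + 1/9*pi_1 + 2/9*pi_2 + 1/9*pi_3
  pi_3 = 2/3*pi_0 + 1/3*pi_1 + 1/9*pi_2 + 2/9*pi_3
with normalization: pi_0 + pi_1 + pi_2 + pi_3 = 1.

Using the first 3 balance equations plus normalization, the linear system A*pi = b is:
  [-8/9, 2/9, 1/9, 4/9] . pi = 0
  [1/9, -2/3, 5/9, 2/9] . pi = 0
  [1/9, 1/9, -7/9, 1/9] . pi = 0
  [1, 1, 1, 1] . pi = 1

Solving yields:
  pi_0 = 97/376
  pi_1 = 199/752
  pi_2 = 1/8
  pi_3 = 265/752

Verification (pi * P):
  97/376*1/9 + 199/752*2/9 + 1/8*1/9 + 265/752*4/9 = 97/376 = pi_0  (ok)
  97/376*1/9 + 199/752*1/3 + 1/8*5/9 + 265/752*2/9 = 199/752 = pi_1  (ok)
  97/376*1/9 + 199/752*1/9 + 1/8*2/9 + 265/752*1/9 = 1/8 = pi_2  (ok)
  97/376*2/3 + 199/752*1/3 + 1/8*1/9 + 265/752*2/9 = 265/752 = pi_3  (ok)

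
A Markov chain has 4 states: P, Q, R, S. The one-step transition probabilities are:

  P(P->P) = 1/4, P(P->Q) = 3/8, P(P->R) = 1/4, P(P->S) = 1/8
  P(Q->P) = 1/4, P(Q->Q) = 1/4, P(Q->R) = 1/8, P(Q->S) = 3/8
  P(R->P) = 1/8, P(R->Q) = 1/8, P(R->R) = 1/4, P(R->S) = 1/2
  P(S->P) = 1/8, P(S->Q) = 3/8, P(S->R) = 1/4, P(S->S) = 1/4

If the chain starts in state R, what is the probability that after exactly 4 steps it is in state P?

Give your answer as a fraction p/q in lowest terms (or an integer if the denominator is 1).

Computing P^4 by repeated multiplication:
P^1 =
  P: [1/4, 3/8, 1/4, 1/8]
  Q: [1/4, 1/4, 1/8, 3/8]
  R: [1/8, 1/8, 1/4, 1/2]
  S: [1/8, 3/8, 1/4, 1/4]
P^2 =
  P: [13/64, 17/64, 13/64, 21/64]
  Q: [3/16, 5/16, 7/32, 9/32]
  R: [5/32, 19/64, 15/64, 5/16]
  S: [3/16, 17/64, 13/64, 11/32]
P^3 =
  P: [47/256, 149/512, 111/512, 79/256]
  Q: [3/16, 9/32, 27/128, 41/128]
  R: [93/512, 143/512, 109/512, 167/512]
  S: [93/512, 149/512, 111/512, 159/512]
P^4 =
  P: [755/4096, 1165/4096, 875/4096, 1301/4096]
  Q: [47/256, 147/512, 55/256, 161/512]
  R: [187/1024, 1175/4096, 881/4096, 323/1024]
  S: [377/2048, 1165/4096, 875/4096, 651/2048]

(P^4)[R -> P] = 187/1024

Answer: 187/1024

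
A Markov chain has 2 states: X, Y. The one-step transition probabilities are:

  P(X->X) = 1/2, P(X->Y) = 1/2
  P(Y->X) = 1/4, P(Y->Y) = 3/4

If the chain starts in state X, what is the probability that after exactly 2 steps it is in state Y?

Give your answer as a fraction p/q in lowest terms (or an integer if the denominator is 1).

Answer: 5/8

Derivation:
Computing P^2 by repeated multiplication:
P^1 =
  X: [1/2, 1/2]
  Y: [1/4, 3/4]
P^2 =
  X: [3/8, 5/8]
  Y: [5/16, 11/16]

(P^2)[X -> Y] = 5/8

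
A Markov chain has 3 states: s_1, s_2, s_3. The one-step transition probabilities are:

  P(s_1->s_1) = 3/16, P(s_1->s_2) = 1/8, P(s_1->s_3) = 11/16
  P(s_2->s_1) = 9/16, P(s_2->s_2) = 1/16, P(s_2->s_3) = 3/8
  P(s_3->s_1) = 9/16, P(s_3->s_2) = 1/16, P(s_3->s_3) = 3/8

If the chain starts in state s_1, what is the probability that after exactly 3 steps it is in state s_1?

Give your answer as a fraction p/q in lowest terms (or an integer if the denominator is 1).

Answer: 387/1024

Derivation:
Computing P^3 by repeated multiplication:
P^1 =
  s_1: [3/16, 1/8, 11/16]
  s_2: [9/16, 1/16, 3/8]
  s_3: [9/16, 1/16, 3/8]
P^2 =
  s_1: [63/128, 19/256, 111/256]
  s_2: [45/128, 25/256, 141/256]
  s_3: [45/128, 25/256, 141/256]
P^3 =
  s_1: [387/1024, 191/2048, 1083/2048]
  s_2: [441/1024, 173/2048, 993/2048]
  s_3: [441/1024, 173/2048, 993/2048]

(P^3)[s_1 -> s_1] = 387/1024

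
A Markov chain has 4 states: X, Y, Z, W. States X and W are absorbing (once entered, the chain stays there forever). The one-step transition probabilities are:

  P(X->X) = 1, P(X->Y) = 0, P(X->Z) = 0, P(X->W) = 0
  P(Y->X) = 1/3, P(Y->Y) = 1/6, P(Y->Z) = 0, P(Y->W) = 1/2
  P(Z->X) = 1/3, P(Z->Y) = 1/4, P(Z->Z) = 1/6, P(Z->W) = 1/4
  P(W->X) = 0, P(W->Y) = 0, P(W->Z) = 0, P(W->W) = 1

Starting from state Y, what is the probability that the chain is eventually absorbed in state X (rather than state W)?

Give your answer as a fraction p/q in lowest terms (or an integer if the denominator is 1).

Let a_i = P(absorbed in X | start in state i).
Boundary conditions: a_X = 1, a_W = 0.
For each transient state i, a_i = sum_j P(i->j) * a_j:
  a_Y = 1/3*a_X + 1/6*a_Y + 0*a_Z + 1/2*a_W
  a_Z = 1/3*a_X + 1/4*a_Y + 1/6*a_Z + 1/4*a_W

Substituting a_X = 1 and a_W = 0, rearrange to (I - Q) a = r where r[i] = P(i -> X):
  [5/6, 0] . (a_Y, a_Z) = 1/3
  [-1/4, 5/6] . (a_Y, a_Z) = 1/3

Solving yields:
  a_Y = 2/5
  a_Z = 13/25

Starting state is Y, so the absorption probability is a_Y = 2/5.

Answer: 2/5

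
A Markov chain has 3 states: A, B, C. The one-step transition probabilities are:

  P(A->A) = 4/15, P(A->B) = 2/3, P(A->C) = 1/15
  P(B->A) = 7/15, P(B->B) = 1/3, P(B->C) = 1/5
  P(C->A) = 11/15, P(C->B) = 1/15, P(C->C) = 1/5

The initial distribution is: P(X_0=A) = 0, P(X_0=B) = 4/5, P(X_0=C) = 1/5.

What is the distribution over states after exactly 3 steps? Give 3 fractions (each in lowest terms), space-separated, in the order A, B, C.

Answer: 2353/5625 2459/5625 271/1875

Derivation:
Propagating the distribution step by step (d_{t+1} = d_t * P):
d_0 = (A=0, B=4/5, C=1/5)
  d_1[A] = 0*4/15 + 4/5*7/15 + 1/5*11/15 = 13/25
  d_1[B] = 0*2/3 + 4/5*1/3 + 1/5*1/15 = 7/25
  d_1[C] = 0*1/15 + 4/5*1/5 + 1/5*1/5 = 1/5
d_1 = (A=13/25, B=7/25, C=1/5)
  d_2[A] = 13/25*4/15 + 7/25*7/15 + 1/5*11/15 = 52/125
  d_2[B] = 13/25*2/3 + 7/25*1/3 + 1/5*1/15 = 34/75
  d_2[C] = 13/25*1/15 + 7/25*1/5 + 1/5*1/5 = 49/375
d_2 = (A=52/125, B=34/75, C=49/375)
  d_3[A] = 52/125*4/15 + 34/75*7/15 + 49/375*11/15 = 2353/5625
  d_3[B] = 52/125*2/3 + 34/75*1/3 + 49/375*1/15 = 2459/5625
  d_3[C] = 52/125*1/15 + 34/75*1/5 + 49/375*1/5 = 271/1875
d_3 = (A=2353/5625, B=2459/5625, C=271/1875)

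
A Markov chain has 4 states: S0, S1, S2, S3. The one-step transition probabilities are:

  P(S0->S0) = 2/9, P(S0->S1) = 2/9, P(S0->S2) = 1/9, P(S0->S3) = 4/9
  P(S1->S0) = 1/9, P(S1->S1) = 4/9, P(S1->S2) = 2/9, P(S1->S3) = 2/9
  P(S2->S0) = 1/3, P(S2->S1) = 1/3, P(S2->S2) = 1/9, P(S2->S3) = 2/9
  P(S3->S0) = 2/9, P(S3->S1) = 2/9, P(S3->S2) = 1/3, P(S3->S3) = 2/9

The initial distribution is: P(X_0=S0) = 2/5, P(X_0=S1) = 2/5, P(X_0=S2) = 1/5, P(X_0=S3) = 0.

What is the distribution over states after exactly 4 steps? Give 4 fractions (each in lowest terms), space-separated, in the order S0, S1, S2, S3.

Answer: 6886/32805 10342/32805 1349/6561 2944/10935

Derivation:
Propagating the distribution step by step (d_{t+1} = d_t * P):
d_0 = (S0=2/5, S1=2/5, S2=1/5, S3=0)
  d_1[S0] = 2/5*2/9 + 2/5*1/9 + 1/5*1/3 + 0*2/9 = 1/5
  d_1[S1] = 2/5*2/9 + 2/5*4/9 + 1/5*1/3 + 0*2/9 = 1/3
  d_1[S2] = 2/5*1/9 + 2/5*2/9 + 1/5*1/9 + 0*1/3 = 7/45
  d_1[S3] = 2/5*4/9 + 2/5*2/9 + 1/5*2/9 + 0*2/9 = 14/45
d_1 = (S0=1/5, S1=1/3, S2=7/45, S3=14/45)
  d_2[S0] = 1/5*2/9 + 1/3*1/9 + 7/45*1/3 + 14/45*2/9 = 82/405
  d_2[S1] = 1/5*2/9 + 1/3*4/9 + 7/45*1/3 + 14/45*2/9 = 127/405
  d_2[S2] = 1/5*1/9 + 1/3*2/9 + 7/45*1/9 + 14/45*1/3 = 88/405
  d_2[S3] = 1/5*4/9 + 1/3*2/9 + 7/45*2/9 + 14/45*2/9 = 4/15
d_2 = (S0=82/405, S1=127/405, S2=88/405, S3=4/15)
  d_3[S0] = 82/405*2/9 + 127/405*1/9 + 88/405*1/3 + 4/15*2/9 = 257/1215
  d_3[S1] = 82/405*2/9 + 127/405*4/9 + 88/405*1/3 + 4/15*2/9 = 128/405
  d_3[S2] = 82/405*1/9 + 127/405*2/9 + 88/405*1/9 + 4/15*1/3 = 748/3645
  d_3[S3] = 82/405*4/9 + 127/405*2/9 + 88/405*2/9 + 4/15*2/9 = 974/3645
d_3 = (S0=257/1215, S1=128/405, S2=748/3645, S3=974/3645)
  d_4[S0] = 257/1215*2/9 + 128/405*1/9 + 748/3645*1/3 + 974/3645*2/9 = 6886/32805
  d_4[S1] = 257/1215*2/9 + 128/405*4/9 + 748/3645*1/3 + 974/3645*2/9 = 10342/32805
  d_4[S2] = 257/1215*1/9 + 128/405*2/9 + 748/3645*1/9 + 974/3645*1/3 = 1349/6561
  d_4[S3] = 257/1215*4/9 + 128/405*2/9 + 748/3645*2/9 + 974/3645*2/9 = 2944/10935
d_4 = (S0=6886/32805, S1=10342/32805, S2=1349/6561, S3=2944/10935)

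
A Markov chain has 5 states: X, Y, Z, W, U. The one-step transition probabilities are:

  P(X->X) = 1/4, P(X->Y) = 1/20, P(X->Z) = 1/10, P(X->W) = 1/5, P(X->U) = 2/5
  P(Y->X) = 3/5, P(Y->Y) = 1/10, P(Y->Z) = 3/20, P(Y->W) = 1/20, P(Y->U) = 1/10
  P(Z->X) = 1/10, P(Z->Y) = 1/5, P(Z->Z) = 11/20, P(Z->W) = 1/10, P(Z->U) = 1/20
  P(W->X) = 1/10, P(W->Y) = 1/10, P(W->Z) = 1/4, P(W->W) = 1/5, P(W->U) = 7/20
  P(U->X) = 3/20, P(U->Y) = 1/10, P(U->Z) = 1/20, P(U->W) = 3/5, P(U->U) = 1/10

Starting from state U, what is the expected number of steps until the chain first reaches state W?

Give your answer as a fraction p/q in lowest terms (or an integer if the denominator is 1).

Let h_i = expected steps to first reach W from state i.
Boundary: h_W = 0.
First-step equations for the other states:
  h_X = 1 + 1/4*h_X + 1/20*h_Y + 1/10*h_Z + 1/5*h_W + 2/5*h_U
  h_Y = 1 + 3/5*h_X + 1/10*h_Y + 3/20*h_Z + 1/20*h_W + 1/10*h_U
  h_Z = 1 + 1/10*h_X + 1/5*h_Y + 11/20*h_Z + 1/10*h_W + 1/20*h_U
  h_U = 1 + 3/20*h_X + 1/10*h_Y + 1/20*h_Z + 3/5*h_W + 1/10*h_U

Substituting h_W = 0 and rearranging gives the linear system (I - Q) h = 1:
  [3/4, -1/20, -1/10, -2/5] . (h_X, h_Y, h_Z, h_U) = 1
  [-3/5, 9/10, -3/20, -1/10] . (h_X, h_Y, h_Z, h_U) = 1
  [-1/10, -1/5, 9/20, -1/20] . (h_X, h_Y, h_Z, h_U) = 1
  [-3/20, -1/10, -1/20, 9/10] . (h_X, h_Y, h_Z, h_U) = 1

Solving yields:
  h_X = 21112/5613
  h_Y = 27052/5613
  h_Z = 30796/5613
  h_U = 4824/1871

Starting state is U, so the expected hitting time is h_U = 4824/1871.

Answer: 4824/1871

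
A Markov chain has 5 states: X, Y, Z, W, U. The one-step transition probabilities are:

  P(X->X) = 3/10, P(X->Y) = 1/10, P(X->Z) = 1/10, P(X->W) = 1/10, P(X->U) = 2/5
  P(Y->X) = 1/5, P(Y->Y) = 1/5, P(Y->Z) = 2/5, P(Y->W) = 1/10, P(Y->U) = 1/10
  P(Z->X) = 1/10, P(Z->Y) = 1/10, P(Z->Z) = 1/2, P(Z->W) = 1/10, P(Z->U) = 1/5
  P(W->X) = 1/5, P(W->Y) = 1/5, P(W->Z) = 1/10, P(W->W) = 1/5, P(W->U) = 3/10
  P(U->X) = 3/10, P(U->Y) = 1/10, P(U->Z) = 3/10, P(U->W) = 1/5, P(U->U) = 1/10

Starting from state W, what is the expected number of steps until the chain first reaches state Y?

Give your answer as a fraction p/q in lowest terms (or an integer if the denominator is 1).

Let h_i = expected steps to first reach Y from state i.
Boundary: h_Y = 0.
First-step equations for the other states:
  h_X = 1 + 3/10*h_X + 1/10*h_Y + 1/10*h_Z + 1/10*h_W + 2/5*h_U
  h_Z = 1 + 1/10*h_X + 1/10*h_Y + 1/2*h_Z + 1/10*h_W + 1/5*h_U
  h_W = 1 + 1/5*h_X + 1/5*h_Y + 1/10*h_Z + 1/5*h_W + 3/10*h_U
  h_U = 1 + 3/10*h_X + 1/10*h_Y + 3/10*h_Z + 1/5*h_W + 1/10*h_U

Substituting h_Y = 0 and rearranging gives the linear system (I - Q) h = 1:
  [7/10, -1/10, -1/10, -2/5] . (h_X, h_Z, h_W, h_U) = 1
  [-1/10, 1/2, -1/10, -1/5] . (h_X, h_Z, h_W, h_U) = 1
  [-1/5, -1/10, 4/5, -3/10] . (h_X, h_Z, h_W, h_U) = 1
  [-3/10, -3/10, -1/5, 9/10] . (h_X, h_Z, h_W, h_U) = 1

Solving yields:
  h_X = 465/53
  h_Z = 1865/212
  h_W = 1655/212
  h_U = 1845/212

Starting state is W, so the expected hitting time is h_W = 1655/212.

Answer: 1655/212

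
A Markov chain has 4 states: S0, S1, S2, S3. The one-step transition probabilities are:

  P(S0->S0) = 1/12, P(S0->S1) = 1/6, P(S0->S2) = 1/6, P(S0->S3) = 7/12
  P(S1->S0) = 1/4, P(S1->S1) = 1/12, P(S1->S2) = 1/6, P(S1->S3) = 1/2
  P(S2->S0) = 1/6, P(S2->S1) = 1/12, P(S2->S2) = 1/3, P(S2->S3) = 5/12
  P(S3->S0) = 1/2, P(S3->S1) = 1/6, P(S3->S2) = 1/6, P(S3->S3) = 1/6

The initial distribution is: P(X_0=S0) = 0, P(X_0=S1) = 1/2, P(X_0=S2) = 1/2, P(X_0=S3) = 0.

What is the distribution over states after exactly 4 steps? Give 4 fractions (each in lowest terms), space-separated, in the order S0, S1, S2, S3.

Propagating the distribution step by step (d_{t+1} = d_t * P):
d_0 = (S0=0, S1=1/2, S2=1/2, S3=0)
  d_1[S0] = 0*1/12 + 1/2*1/4 + 1/2*1/6 + 0*1/2 = 5/24
  d_1[S1] = 0*1/6 + 1/2*1/12 + 1/2*1/12 + 0*1/6 = 1/12
  d_1[S2] = 0*1/6 + 1/2*1/6 + 1/2*1/3 + 0*1/6 = 1/4
  d_1[S3] = 0*7/12 + 1/2*1/2 + 1/2*5/12 + 0*1/6 = 11/24
d_1 = (S0=5/24, S1=1/12, S2=1/4, S3=11/24)
  d_2[S0] = 5/24*1/12 + 1/12*1/4 + 1/4*1/6 + 11/24*1/2 = 89/288
  d_2[S1] = 5/24*1/6 + 1/12*1/12 + 1/4*1/12 + 11/24*1/6 = 5/36
  d_2[S2] = 5/24*1/6 + 1/12*1/6 + 1/4*1/3 + 11/24*1/6 = 5/24
  d_2[S3] = 5/24*7/12 + 1/12*1/2 + 1/4*5/12 + 11/24*1/6 = 11/32
d_2 = (S0=89/288, S1=5/36, S2=5/24, S3=11/32)
  d_3[S0] = 89/288*1/12 + 5/36*1/4 + 5/24*1/6 + 11/32*1/2 = 923/3456
  d_3[S1] = 89/288*1/6 + 5/36*1/12 + 5/24*1/12 + 11/32*1/6 = 119/864
  d_3[S2] = 89/288*1/6 + 5/36*1/6 + 5/24*1/3 + 11/32*1/6 = 29/144
  d_3[S3] = 89/288*7/12 + 5/36*1/2 + 5/24*5/12 + 11/32*1/6 = 1361/3456
d_3 = (S0=923/3456, S1=119/864, S2=29/144, S3=1361/3456)
  d_4[S0] = 923/3456*1/12 + 119/864*1/4 + 29/144*1/6 + 1361/3456*1/2 = 11909/41472
  d_4[S1] = 923/3456*1/6 + 119/864*1/12 + 29/144*1/12 + 1361/3456*1/6 = 1435/10368
  d_4[S2] = 923/3456*1/6 + 119/864*1/6 + 29/144*1/3 + 1361/3456*1/6 = 173/864
  d_4[S3] = 923/3456*7/12 + 119/864*1/2 + 29/144*5/12 + 1361/3456*1/6 = 5173/13824
d_4 = (S0=11909/41472, S1=1435/10368, S2=173/864, S3=5173/13824)

Answer: 11909/41472 1435/10368 173/864 5173/13824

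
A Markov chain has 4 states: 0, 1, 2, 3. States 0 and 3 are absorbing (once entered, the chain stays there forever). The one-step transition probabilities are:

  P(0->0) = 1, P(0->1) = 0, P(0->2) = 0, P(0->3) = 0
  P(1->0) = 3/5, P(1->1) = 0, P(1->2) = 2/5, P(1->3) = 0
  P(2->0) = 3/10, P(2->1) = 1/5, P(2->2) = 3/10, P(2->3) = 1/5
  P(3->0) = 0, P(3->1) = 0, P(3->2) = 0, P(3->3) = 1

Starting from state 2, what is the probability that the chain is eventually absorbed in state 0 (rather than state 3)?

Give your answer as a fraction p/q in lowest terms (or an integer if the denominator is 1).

Answer: 21/31

Derivation:
Let a_i = P(absorbed in 0 | start in state i).
Boundary conditions: a_0 = 1, a_3 = 0.
For each transient state i, a_i = sum_j P(i->j) * a_j:
  a_1 = 3/5*a_0 + 0*a_1 + 2/5*a_2 + 0*a_3
  a_2 = 3/10*a_0 + 1/5*a_1 + 3/10*a_2 + 1/5*a_3

Substituting a_0 = 1 and a_3 = 0, rearrange to (I - Q) a = r where r[i] = P(i -> 0):
  [1, -2/5] . (a_1, a_2) = 3/5
  [-1/5, 7/10] . (a_1, a_2) = 3/10

Solving yields:
  a_1 = 27/31
  a_2 = 21/31

Starting state is 2, so the absorption probability is a_2 = 21/31.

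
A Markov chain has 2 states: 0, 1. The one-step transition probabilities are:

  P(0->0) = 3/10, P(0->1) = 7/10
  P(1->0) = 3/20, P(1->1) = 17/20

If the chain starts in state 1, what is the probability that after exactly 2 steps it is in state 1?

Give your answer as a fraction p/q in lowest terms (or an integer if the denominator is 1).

Answer: 331/400

Derivation:
Computing P^2 by repeated multiplication:
P^1 =
  0: [3/10, 7/10]
  1: [3/20, 17/20]
P^2 =
  0: [39/200, 161/200]
  1: [69/400, 331/400]

(P^2)[1 -> 1] = 331/400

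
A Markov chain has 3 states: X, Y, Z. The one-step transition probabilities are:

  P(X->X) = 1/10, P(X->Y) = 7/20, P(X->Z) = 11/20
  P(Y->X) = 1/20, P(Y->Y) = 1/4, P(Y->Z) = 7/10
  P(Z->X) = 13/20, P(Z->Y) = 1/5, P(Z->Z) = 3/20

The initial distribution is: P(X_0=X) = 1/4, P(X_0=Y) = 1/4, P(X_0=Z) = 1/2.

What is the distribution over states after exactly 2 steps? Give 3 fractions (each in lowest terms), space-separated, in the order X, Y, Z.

Answer: 481/1600 427/1600 173/400

Derivation:
Propagating the distribution step by step (d_{t+1} = d_t * P):
d_0 = (X=1/4, Y=1/4, Z=1/2)
  d_1[X] = 1/4*1/10 + 1/4*1/20 + 1/2*13/20 = 29/80
  d_1[Y] = 1/4*7/20 + 1/4*1/4 + 1/2*1/5 = 1/4
  d_1[Z] = 1/4*11/20 + 1/4*7/10 + 1/2*3/20 = 31/80
d_1 = (X=29/80, Y=1/4, Z=31/80)
  d_2[X] = 29/80*1/10 + 1/4*1/20 + 31/80*13/20 = 481/1600
  d_2[Y] = 29/80*7/20 + 1/4*1/4 + 31/80*1/5 = 427/1600
  d_2[Z] = 29/80*11/20 + 1/4*7/10 + 31/80*3/20 = 173/400
d_2 = (X=481/1600, Y=427/1600, Z=173/400)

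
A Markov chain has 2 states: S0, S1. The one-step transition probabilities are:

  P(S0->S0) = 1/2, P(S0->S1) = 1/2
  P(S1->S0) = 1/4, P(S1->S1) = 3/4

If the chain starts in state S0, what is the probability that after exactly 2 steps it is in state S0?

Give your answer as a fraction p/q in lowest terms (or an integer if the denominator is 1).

Computing P^2 by repeated multiplication:
P^1 =
  S0: [1/2, 1/2]
  S1: [1/4, 3/4]
P^2 =
  S0: [3/8, 5/8]
  S1: [5/16, 11/16]

(P^2)[S0 -> S0] = 3/8

Answer: 3/8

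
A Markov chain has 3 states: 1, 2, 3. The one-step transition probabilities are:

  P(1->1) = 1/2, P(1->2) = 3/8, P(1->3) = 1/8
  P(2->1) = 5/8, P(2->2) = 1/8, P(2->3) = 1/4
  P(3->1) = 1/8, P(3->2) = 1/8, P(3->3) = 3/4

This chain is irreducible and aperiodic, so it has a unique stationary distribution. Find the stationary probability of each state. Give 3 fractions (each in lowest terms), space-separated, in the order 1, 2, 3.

Answer: 3/8 7/32 13/32

Derivation:
The stationary distribution satisfies pi = pi * P, i.e.:
  pi_1 = 1/2*pi_1 + 5/8*pi_2 + 1/8*pi_3
  pi_2 = 3/8*pi_1 + 1/8*pi_2 + 1/8*pi_3
  pi_3 = 1/8*pi_1 + 1/4*pi_2 + 3/4*pi_3
with normalization: pi_1 + pi_2 + pi_3 = 1.

Using the first 2 balance equations plus normalization, the linear system A*pi = b is:
  [-1/2, 5/8, 1/8] . pi = 0
  [3/8, -7/8, 1/8] . pi = 0
  [1, 1, 1] . pi = 1

Solving yields:
  pi_1 = 3/8
  pi_2 = 7/32
  pi_3 = 13/32

Verification (pi * P):
  3/8*1/2 + 7/32*5/8 + 13/32*1/8 = 3/8 = pi_1  (ok)
  3/8*3/8 + 7/32*1/8 + 13/32*1/8 = 7/32 = pi_2  (ok)
  3/8*1/8 + 7/32*1/4 + 13/32*3/4 = 13/32 = pi_3  (ok)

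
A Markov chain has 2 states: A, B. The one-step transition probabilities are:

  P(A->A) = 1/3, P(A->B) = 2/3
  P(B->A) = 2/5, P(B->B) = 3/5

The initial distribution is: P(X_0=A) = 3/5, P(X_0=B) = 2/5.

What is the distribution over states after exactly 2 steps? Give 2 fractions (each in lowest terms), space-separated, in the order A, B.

Answer: 47/125 78/125

Derivation:
Propagating the distribution step by step (d_{t+1} = d_t * P):
d_0 = (A=3/5, B=2/5)
  d_1[A] = 3/5*1/3 + 2/5*2/5 = 9/25
  d_1[B] = 3/5*2/3 + 2/5*3/5 = 16/25
d_1 = (A=9/25, B=16/25)
  d_2[A] = 9/25*1/3 + 16/25*2/5 = 47/125
  d_2[B] = 9/25*2/3 + 16/25*3/5 = 78/125
d_2 = (A=47/125, B=78/125)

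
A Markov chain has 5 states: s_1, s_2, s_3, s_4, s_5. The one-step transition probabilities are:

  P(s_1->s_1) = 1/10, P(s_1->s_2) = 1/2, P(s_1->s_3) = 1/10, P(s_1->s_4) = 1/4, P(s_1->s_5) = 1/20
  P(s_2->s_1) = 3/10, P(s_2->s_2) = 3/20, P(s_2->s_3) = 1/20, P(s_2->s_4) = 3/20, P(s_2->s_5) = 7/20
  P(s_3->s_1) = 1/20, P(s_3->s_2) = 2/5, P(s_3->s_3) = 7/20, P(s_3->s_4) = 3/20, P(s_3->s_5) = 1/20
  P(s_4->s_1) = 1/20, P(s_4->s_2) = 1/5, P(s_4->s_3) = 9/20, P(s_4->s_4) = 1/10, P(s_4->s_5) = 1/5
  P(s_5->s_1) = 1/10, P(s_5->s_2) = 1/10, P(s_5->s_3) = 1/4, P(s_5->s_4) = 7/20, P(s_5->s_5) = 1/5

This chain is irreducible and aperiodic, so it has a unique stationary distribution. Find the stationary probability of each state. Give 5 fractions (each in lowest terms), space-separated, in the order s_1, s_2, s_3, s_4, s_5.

Answer: 22963/177119 1226/4787 42771/177119 33655/177119 32368/177119

Derivation:
The stationary distribution satisfies pi = pi * P, i.e.:
  pi_s_1 = 1/10*pi_s_1 + 3/10*pi_s_2 + 1/20*pi_s_3 + 1/20*pi_s_4 + 1/10*pi_s_5
  pi_s_2 = 1/2*pi_s_1 + 3/20*pi_s_2 + 2/5*pi_s_3 + 1/5*pi_s_4 + 1/10*pi_s_5
  pi_s_3 = 1/10*pi_s_1 + 1/20*pi_s_2 + 7/20*pi_s_3 + 9/20*pi_s_4 + 1/4*pi_s_5
  pi_s_4 = 1/4*pi_s_1 + 3/20*pi_s_2 + 3/20*pi_s_3 + 1/10*pi_s_4 + 7/20*pi_s_5
  pi_s_5 = 1/20*pi_s_1 + 7/20*pi_s_2 + 1/20*pi_s_3 + 1/5*pi_s_4 + 1/5*pi_s_5
with normalization: pi_s_1 + pi_s_2 + pi_s_3 + pi_s_4 + pi_s_5 = 1.

Using the first 4 balance equations plus normalization, the linear system A*pi = b is:
  [-9/10, 3/10, 1/20, 1/20, 1/10] . pi = 0
  [1/2, -17/20, 2/5, 1/5, 1/10] . pi = 0
  [1/10, 1/20, -13/20, 9/20, 1/4] . pi = 0
  [1/4, 3/20, 3/20, -9/10, 7/20] . pi = 0
  [1, 1, 1, 1, 1] . pi = 1

Solving yields:
  pi_s_1 = 22963/177119
  pi_s_2 = 1226/4787
  pi_s_3 = 42771/177119
  pi_s_4 = 33655/177119
  pi_s_5 = 32368/177119

Verification (pi * P):
  22963/177119*1/10 + 1226/4787*3/10 + 42771/177119*1/20 + 33655/177119*1/20 + 32368/177119*1/10 = 22963/177119 = pi_s_1  (ok)
  22963/177119*1/2 + 1226/4787*3/20 + 42771/177119*2/5 + 33655/177119*1/5 + 32368/177119*1/10 = 1226/4787 = pi_s_2  (ok)
  22963/177119*1/10 + 1226/4787*1/20 + 42771/177119*7/20 + 33655/177119*9/20 + 32368/177119*1/4 = 42771/177119 = pi_s_3  (ok)
  22963/177119*1/4 + 1226/4787*3/20 + 42771/177119*3/20 + 33655/177119*1/10 + 32368/177119*7/20 = 33655/177119 = pi_s_4  (ok)
  22963/177119*1/20 + 1226/4787*7/20 + 42771/177119*1/20 + 33655/177119*1/5 + 32368/177119*1/5 = 32368/177119 = pi_s_5  (ok)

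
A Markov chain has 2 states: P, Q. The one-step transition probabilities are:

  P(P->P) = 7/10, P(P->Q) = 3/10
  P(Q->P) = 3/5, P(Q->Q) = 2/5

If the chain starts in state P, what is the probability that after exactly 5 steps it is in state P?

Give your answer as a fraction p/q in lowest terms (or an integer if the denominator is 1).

Computing P^5 by repeated multiplication:
P^1 =
  P: [7/10, 3/10]
  Q: [3/5, 2/5]
P^2 =
  P: [67/100, 33/100]
  Q: [33/50, 17/50]
P^3 =
  P: [667/1000, 333/1000]
  Q: [333/500, 167/500]
P^4 =
  P: [6667/10000, 3333/10000]
  Q: [3333/5000, 1667/5000]
P^5 =
  P: [66667/100000, 33333/100000]
  Q: [33333/50000, 16667/50000]

(P^5)[P -> P] = 66667/100000

Answer: 66667/100000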